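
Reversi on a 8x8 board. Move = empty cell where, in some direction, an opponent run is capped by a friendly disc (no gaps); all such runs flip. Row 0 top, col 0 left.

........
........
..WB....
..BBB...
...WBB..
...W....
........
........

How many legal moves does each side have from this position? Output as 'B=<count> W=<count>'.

Answer: B=8 W=8

Derivation:
-- B to move --
(1,1): flips 1 -> legal
(1,2): flips 1 -> legal
(1,3): no bracket -> illegal
(2,1): flips 1 -> legal
(3,1): no bracket -> illegal
(4,2): flips 1 -> legal
(5,2): flips 1 -> legal
(5,4): flips 1 -> legal
(6,2): flips 1 -> legal
(6,3): flips 2 -> legal
(6,4): no bracket -> illegal
B mobility = 8
-- W to move --
(1,2): no bracket -> illegal
(1,3): flips 2 -> legal
(1,4): no bracket -> illegal
(2,1): flips 1 -> legal
(2,4): flips 1 -> legal
(2,5): flips 1 -> legal
(3,1): no bracket -> illegal
(3,5): flips 1 -> legal
(3,6): no bracket -> illegal
(4,1): no bracket -> illegal
(4,2): flips 1 -> legal
(4,6): flips 2 -> legal
(5,4): no bracket -> illegal
(5,5): flips 2 -> legal
(5,6): no bracket -> illegal
W mobility = 8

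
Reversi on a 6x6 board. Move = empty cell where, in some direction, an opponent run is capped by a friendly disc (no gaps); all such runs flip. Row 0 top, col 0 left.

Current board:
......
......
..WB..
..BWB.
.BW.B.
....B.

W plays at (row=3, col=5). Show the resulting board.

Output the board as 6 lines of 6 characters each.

Place W at (3,5); scan 8 dirs for brackets.
Dir NW: first cell '.' (not opp) -> no flip
Dir N: first cell '.' (not opp) -> no flip
Dir NE: edge -> no flip
Dir W: opp run (3,4) capped by W -> flip
Dir E: edge -> no flip
Dir SW: opp run (4,4), next='.' -> no flip
Dir S: first cell '.' (not opp) -> no flip
Dir SE: edge -> no flip
All flips: (3,4)

Answer: ......
......
..WB..
..BWWW
.BW.B.
....B.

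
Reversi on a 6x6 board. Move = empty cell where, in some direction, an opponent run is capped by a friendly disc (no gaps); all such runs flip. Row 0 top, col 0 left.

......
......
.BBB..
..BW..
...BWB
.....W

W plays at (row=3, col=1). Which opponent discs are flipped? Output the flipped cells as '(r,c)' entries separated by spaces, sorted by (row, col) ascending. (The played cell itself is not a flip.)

Answer: (3,2)

Derivation:
Dir NW: first cell '.' (not opp) -> no flip
Dir N: opp run (2,1), next='.' -> no flip
Dir NE: opp run (2,2), next='.' -> no flip
Dir W: first cell '.' (not opp) -> no flip
Dir E: opp run (3,2) capped by W -> flip
Dir SW: first cell '.' (not opp) -> no flip
Dir S: first cell '.' (not opp) -> no flip
Dir SE: first cell '.' (not opp) -> no flip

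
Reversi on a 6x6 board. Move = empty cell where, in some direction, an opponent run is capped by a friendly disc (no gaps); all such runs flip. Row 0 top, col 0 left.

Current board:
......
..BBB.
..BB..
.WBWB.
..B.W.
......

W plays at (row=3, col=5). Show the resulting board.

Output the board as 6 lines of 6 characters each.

Place W at (3,5); scan 8 dirs for brackets.
Dir NW: first cell '.' (not opp) -> no flip
Dir N: first cell '.' (not opp) -> no flip
Dir NE: edge -> no flip
Dir W: opp run (3,4) capped by W -> flip
Dir E: edge -> no flip
Dir SW: first cell 'W' (not opp) -> no flip
Dir S: first cell '.' (not opp) -> no flip
Dir SE: edge -> no flip
All flips: (3,4)

Answer: ......
..BBB.
..BB..
.WBWWW
..B.W.
......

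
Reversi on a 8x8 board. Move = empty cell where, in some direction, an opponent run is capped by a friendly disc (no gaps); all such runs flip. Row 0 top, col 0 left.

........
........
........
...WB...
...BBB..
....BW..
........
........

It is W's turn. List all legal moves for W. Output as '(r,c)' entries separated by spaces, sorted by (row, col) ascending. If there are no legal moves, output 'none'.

Answer: (3,5) (5,3)

Derivation:
(2,3): no bracket -> illegal
(2,4): no bracket -> illegal
(2,5): no bracket -> illegal
(3,2): no bracket -> illegal
(3,5): flips 2 -> legal
(3,6): no bracket -> illegal
(4,2): no bracket -> illegal
(4,6): no bracket -> illegal
(5,2): no bracket -> illegal
(5,3): flips 2 -> legal
(5,6): no bracket -> illegal
(6,3): no bracket -> illegal
(6,4): no bracket -> illegal
(6,5): no bracket -> illegal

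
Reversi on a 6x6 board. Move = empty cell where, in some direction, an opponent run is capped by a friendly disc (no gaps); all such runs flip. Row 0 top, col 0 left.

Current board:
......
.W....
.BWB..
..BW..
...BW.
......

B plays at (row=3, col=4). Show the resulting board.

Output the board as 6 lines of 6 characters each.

Place B at (3,4); scan 8 dirs for brackets.
Dir NW: first cell 'B' (not opp) -> no flip
Dir N: first cell '.' (not opp) -> no flip
Dir NE: first cell '.' (not opp) -> no flip
Dir W: opp run (3,3) capped by B -> flip
Dir E: first cell '.' (not opp) -> no flip
Dir SW: first cell 'B' (not opp) -> no flip
Dir S: opp run (4,4), next='.' -> no flip
Dir SE: first cell '.' (not opp) -> no flip
All flips: (3,3)

Answer: ......
.W....
.BWB..
..BBB.
...BW.
......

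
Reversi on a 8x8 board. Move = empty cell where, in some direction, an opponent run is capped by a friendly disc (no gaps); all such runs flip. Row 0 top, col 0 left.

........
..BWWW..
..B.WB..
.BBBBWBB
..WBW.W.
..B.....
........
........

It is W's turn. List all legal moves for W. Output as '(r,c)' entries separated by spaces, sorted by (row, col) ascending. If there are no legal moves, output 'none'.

(0,1): no bracket -> illegal
(0,2): flips 3 -> legal
(0,3): no bracket -> illegal
(1,1): flips 3 -> legal
(1,6): no bracket -> illegal
(2,0): flips 1 -> legal
(2,1): no bracket -> illegal
(2,3): no bracket -> illegal
(2,6): flips 2 -> legal
(2,7): no bracket -> illegal
(3,0): flips 4 -> legal
(4,0): flips 2 -> legal
(4,1): no bracket -> illegal
(4,5): no bracket -> illegal
(4,7): flips 2 -> legal
(5,1): no bracket -> illegal
(5,3): no bracket -> illegal
(5,4): no bracket -> illegal
(6,1): no bracket -> illegal
(6,2): flips 1 -> legal
(6,3): no bracket -> illegal

Answer: (0,2) (1,1) (2,0) (2,6) (3,0) (4,0) (4,7) (6,2)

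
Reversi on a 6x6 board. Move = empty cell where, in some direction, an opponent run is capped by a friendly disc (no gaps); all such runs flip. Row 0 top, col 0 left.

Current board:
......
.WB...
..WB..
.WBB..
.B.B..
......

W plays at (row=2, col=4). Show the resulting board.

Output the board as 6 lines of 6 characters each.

Place W at (2,4); scan 8 dirs for brackets.
Dir NW: first cell '.' (not opp) -> no flip
Dir N: first cell '.' (not opp) -> no flip
Dir NE: first cell '.' (not opp) -> no flip
Dir W: opp run (2,3) capped by W -> flip
Dir E: first cell '.' (not opp) -> no flip
Dir SW: opp run (3,3), next='.' -> no flip
Dir S: first cell '.' (not opp) -> no flip
Dir SE: first cell '.' (not opp) -> no flip
All flips: (2,3)

Answer: ......
.WB...
..WWW.
.WBB..
.B.B..
......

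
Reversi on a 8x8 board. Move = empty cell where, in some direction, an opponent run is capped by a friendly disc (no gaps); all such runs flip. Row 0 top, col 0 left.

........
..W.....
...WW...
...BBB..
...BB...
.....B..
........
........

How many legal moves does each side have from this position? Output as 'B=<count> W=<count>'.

Answer: B=4 W=5

Derivation:
-- B to move --
(0,1): flips 2 -> legal
(0,2): no bracket -> illegal
(0,3): no bracket -> illegal
(1,1): no bracket -> illegal
(1,3): flips 2 -> legal
(1,4): flips 1 -> legal
(1,5): flips 1 -> legal
(2,1): no bracket -> illegal
(2,2): no bracket -> illegal
(2,5): no bracket -> illegal
(3,2): no bracket -> illegal
B mobility = 4
-- W to move --
(2,2): no bracket -> illegal
(2,5): no bracket -> illegal
(2,6): no bracket -> illegal
(3,2): no bracket -> illegal
(3,6): no bracket -> illegal
(4,2): flips 1 -> legal
(4,5): flips 1 -> legal
(4,6): flips 1 -> legal
(5,2): no bracket -> illegal
(5,3): flips 2 -> legal
(5,4): flips 2 -> legal
(5,6): no bracket -> illegal
(6,4): no bracket -> illegal
(6,5): no bracket -> illegal
(6,6): no bracket -> illegal
W mobility = 5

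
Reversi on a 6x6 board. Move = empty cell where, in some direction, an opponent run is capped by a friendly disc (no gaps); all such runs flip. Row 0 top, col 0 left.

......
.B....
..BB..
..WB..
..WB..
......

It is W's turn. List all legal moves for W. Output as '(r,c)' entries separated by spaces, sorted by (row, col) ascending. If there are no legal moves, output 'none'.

Answer: (1,2) (1,4) (2,4) (3,4) (4,4) (5,4)

Derivation:
(0,0): no bracket -> illegal
(0,1): no bracket -> illegal
(0,2): no bracket -> illegal
(1,0): no bracket -> illegal
(1,2): flips 1 -> legal
(1,3): no bracket -> illegal
(1,4): flips 1 -> legal
(2,0): no bracket -> illegal
(2,1): no bracket -> illegal
(2,4): flips 1 -> legal
(3,1): no bracket -> illegal
(3,4): flips 1 -> legal
(4,4): flips 1 -> legal
(5,2): no bracket -> illegal
(5,3): no bracket -> illegal
(5,4): flips 1 -> legal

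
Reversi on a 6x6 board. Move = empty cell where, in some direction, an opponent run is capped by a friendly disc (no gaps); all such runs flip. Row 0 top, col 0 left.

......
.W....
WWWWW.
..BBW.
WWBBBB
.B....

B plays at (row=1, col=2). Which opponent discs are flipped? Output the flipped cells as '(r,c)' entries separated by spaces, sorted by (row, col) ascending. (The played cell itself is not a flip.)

Dir NW: first cell '.' (not opp) -> no flip
Dir N: first cell '.' (not opp) -> no flip
Dir NE: first cell '.' (not opp) -> no flip
Dir W: opp run (1,1), next='.' -> no flip
Dir E: first cell '.' (not opp) -> no flip
Dir SW: opp run (2,1), next='.' -> no flip
Dir S: opp run (2,2) capped by B -> flip
Dir SE: opp run (2,3) (3,4) capped by B -> flip

Answer: (2,2) (2,3) (3,4)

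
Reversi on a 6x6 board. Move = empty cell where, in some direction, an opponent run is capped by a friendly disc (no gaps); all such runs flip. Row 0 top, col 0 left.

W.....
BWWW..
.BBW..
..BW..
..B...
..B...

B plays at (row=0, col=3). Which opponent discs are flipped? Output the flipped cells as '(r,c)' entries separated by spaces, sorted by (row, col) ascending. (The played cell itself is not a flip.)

Dir NW: edge -> no flip
Dir N: edge -> no flip
Dir NE: edge -> no flip
Dir W: first cell '.' (not opp) -> no flip
Dir E: first cell '.' (not opp) -> no flip
Dir SW: opp run (1,2) capped by B -> flip
Dir S: opp run (1,3) (2,3) (3,3), next='.' -> no flip
Dir SE: first cell '.' (not opp) -> no flip

Answer: (1,2)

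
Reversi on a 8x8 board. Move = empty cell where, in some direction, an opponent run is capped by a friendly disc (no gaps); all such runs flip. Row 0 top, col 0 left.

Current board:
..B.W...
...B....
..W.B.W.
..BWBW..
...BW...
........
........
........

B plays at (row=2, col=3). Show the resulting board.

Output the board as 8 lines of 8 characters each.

Place B at (2,3); scan 8 dirs for brackets.
Dir NW: first cell '.' (not opp) -> no flip
Dir N: first cell 'B' (not opp) -> no flip
Dir NE: first cell '.' (not opp) -> no flip
Dir W: opp run (2,2), next='.' -> no flip
Dir E: first cell 'B' (not opp) -> no flip
Dir SW: first cell 'B' (not opp) -> no flip
Dir S: opp run (3,3) capped by B -> flip
Dir SE: first cell 'B' (not opp) -> no flip
All flips: (3,3)

Answer: ..B.W...
...B....
..WBB.W.
..BBBW..
...BW...
........
........
........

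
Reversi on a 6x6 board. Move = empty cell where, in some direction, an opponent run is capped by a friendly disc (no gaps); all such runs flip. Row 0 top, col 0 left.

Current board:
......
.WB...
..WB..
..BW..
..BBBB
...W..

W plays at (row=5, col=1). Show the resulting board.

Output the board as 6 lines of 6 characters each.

Answer: ......
.WB...
..WB..
..BW..
..WBBB
.W.W..

Derivation:
Place W at (5,1); scan 8 dirs for brackets.
Dir NW: first cell '.' (not opp) -> no flip
Dir N: first cell '.' (not opp) -> no flip
Dir NE: opp run (4,2) capped by W -> flip
Dir W: first cell '.' (not opp) -> no flip
Dir E: first cell '.' (not opp) -> no flip
Dir SW: edge -> no flip
Dir S: edge -> no flip
Dir SE: edge -> no flip
All flips: (4,2)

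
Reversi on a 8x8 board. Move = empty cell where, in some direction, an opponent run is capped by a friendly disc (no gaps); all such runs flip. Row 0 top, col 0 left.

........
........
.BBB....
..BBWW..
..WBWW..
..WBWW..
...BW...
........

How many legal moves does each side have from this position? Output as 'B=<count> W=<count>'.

-- B to move --
(2,4): no bracket -> illegal
(2,5): flips 1 -> legal
(2,6): flips 2 -> legal
(3,1): flips 1 -> legal
(3,6): flips 4 -> legal
(4,1): flips 2 -> legal
(4,6): flips 2 -> legal
(5,1): flips 2 -> legal
(5,6): flips 4 -> legal
(6,1): flips 1 -> legal
(6,2): flips 2 -> legal
(6,5): flips 2 -> legal
(6,6): flips 2 -> legal
(7,3): no bracket -> illegal
(7,4): no bracket -> illegal
(7,5): flips 1 -> legal
B mobility = 13
-- W to move --
(1,0): flips 3 -> legal
(1,1): flips 2 -> legal
(1,2): flips 3 -> legal
(1,3): no bracket -> illegal
(1,4): no bracket -> illegal
(2,0): no bracket -> illegal
(2,4): flips 1 -> legal
(3,0): no bracket -> illegal
(3,1): flips 2 -> legal
(4,1): no bracket -> illegal
(6,2): flips 2 -> legal
(7,2): flips 1 -> legal
(7,3): no bracket -> illegal
(7,4): flips 1 -> legal
W mobility = 8

Answer: B=13 W=8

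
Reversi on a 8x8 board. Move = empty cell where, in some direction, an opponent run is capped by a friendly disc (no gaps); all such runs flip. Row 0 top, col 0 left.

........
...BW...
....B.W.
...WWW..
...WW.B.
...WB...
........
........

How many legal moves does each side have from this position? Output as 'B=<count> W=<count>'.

Answer: B=5 W=7

Derivation:
-- B to move --
(0,3): no bracket -> illegal
(0,4): flips 1 -> legal
(0,5): no bracket -> illegal
(1,5): flips 1 -> legal
(1,6): no bracket -> illegal
(1,7): no bracket -> illegal
(2,2): no bracket -> illegal
(2,3): no bracket -> illegal
(2,5): no bracket -> illegal
(2,7): no bracket -> illegal
(3,2): flips 1 -> legal
(3,6): no bracket -> illegal
(3,7): no bracket -> illegal
(4,2): flips 1 -> legal
(4,5): no bracket -> illegal
(5,2): flips 1 -> legal
(5,5): no bracket -> illegal
(6,2): no bracket -> illegal
(6,3): no bracket -> illegal
(6,4): no bracket -> illegal
B mobility = 5
-- W to move --
(0,2): flips 2 -> legal
(0,3): no bracket -> illegal
(0,4): no bracket -> illegal
(1,2): flips 1 -> legal
(1,5): flips 1 -> legal
(2,2): no bracket -> illegal
(2,3): no bracket -> illegal
(2,5): no bracket -> illegal
(3,6): no bracket -> illegal
(3,7): no bracket -> illegal
(4,5): no bracket -> illegal
(4,7): no bracket -> illegal
(5,5): flips 1 -> legal
(5,6): no bracket -> illegal
(5,7): flips 1 -> legal
(6,3): no bracket -> illegal
(6,4): flips 1 -> legal
(6,5): flips 1 -> legal
W mobility = 7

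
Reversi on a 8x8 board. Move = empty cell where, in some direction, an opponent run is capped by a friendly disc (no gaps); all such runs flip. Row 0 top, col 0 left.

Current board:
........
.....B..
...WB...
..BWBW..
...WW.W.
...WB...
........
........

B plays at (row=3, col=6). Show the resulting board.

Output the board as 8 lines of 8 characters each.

Place B at (3,6); scan 8 dirs for brackets.
Dir NW: first cell '.' (not opp) -> no flip
Dir N: first cell '.' (not opp) -> no flip
Dir NE: first cell '.' (not opp) -> no flip
Dir W: opp run (3,5) capped by B -> flip
Dir E: first cell '.' (not opp) -> no flip
Dir SW: first cell '.' (not opp) -> no flip
Dir S: opp run (4,6), next='.' -> no flip
Dir SE: first cell '.' (not opp) -> no flip
All flips: (3,5)

Answer: ........
.....B..
...WB...
..BWBBB.
...WW.W.
...WB...
........
........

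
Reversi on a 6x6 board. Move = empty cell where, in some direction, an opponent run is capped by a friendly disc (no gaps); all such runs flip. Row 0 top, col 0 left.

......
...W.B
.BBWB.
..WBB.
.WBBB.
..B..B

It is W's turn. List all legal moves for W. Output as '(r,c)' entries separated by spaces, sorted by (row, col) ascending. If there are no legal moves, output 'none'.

(0,4): no bracket -> illegal
(0,5): no bracket -> illegal
(1,0): flips 1 -> legal
(1,1): no bracket -> illegal
(1,2): flips 1 -> legal
(1,4): no bracket -> illegal
(2,0): flips 2 -> legal
(2,5): flips 1 -> legal
(3,0): no bracket -> illegal
(3,1): flips 1 -> legal
(3,5): flips 3 -> legal
(4,5): flips 4 -> legal
(5,1): no bracket -> illegal
(5,3): flips 2 -> legal
(5,4): flips 1 -> legal

Answer: (1,0) (1,2) (2,0) (2,5) (3,1) (3,5) (4,5) (5,3) (5,4)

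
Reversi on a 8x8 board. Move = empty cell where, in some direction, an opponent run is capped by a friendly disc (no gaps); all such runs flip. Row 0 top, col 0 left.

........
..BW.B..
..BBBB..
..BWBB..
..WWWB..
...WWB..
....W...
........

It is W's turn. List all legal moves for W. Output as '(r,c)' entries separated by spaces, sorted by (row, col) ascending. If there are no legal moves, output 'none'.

Answer: (0,2) (0,6) (1,1) (1,4) (1,6) (2,1) (2,6) (3,1) (3,6) (4,6) (5,6) (6,6)

Derivation:
(0,1): no bracket -> illegal
(0,2): flips 3 -> legal
(0,3): no bracket -> illegal
(0,4): no bracket -> illegal
(0,5): no bracket -> illegal
(0,6): flips 2 -> legal
(1,1): flips 2 -> legal
(1,4): flips 2 -> legal
(1,6): flips 2 -> legal
(2,1): flips 1 -> legal
(2,6): flips 1 -> legal
(3,1): flips 2 -> legal
(3,6): flips 3 -> legal
(4,1): no bracket -> illegal
(4,6): flips 4 -> legal
(5,6): flips 1 -> legal
(6,5): no bracket -> illegal
(6,6): flips 1 -> legal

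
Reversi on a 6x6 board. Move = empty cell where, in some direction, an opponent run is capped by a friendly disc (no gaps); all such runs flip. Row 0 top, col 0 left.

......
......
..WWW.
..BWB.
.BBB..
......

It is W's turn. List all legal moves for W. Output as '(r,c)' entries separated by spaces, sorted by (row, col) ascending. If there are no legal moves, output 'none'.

Answer: (3,1) (3,5) (4,4) (4,5) (5,0) (5,1) (5,2) (5,3)

Derivation:
(2,1): no bracket -> illegal
(2,5): no bracket -> illegal
(3,0): no bracket -> illegal
(3,1): flips 1 -> legal
(3,5): flips 1 -> legal
(4,0): no bracket -> illegal
(4,4): flips 1 -> legal
(4,5): flips 1 -> legal
(5,0): flips 2 -> legal
(5,1): flips 1 -> legal
(5,2): flips 2 -> legal
(5,3): flips 1 -> legal
(5,4): no bracket -> illegal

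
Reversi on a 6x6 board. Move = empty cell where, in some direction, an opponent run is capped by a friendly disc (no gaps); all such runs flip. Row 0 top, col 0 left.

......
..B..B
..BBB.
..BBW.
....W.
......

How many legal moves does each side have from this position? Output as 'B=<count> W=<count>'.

-- B to move --
(2,5): no bracket -> illegal
(3,5): flips 1 -> legal
(4,3): no bracket -> illegal
(4,5): flips 1 -> legal
(5,3): no bracket -> illegal
(5,4): flips 2 -> legal
(5,5): flips 1 -> legal
B mobility = 4
-- W to move --
(0,1): flips 2 -> legal
(0,2): no bracket -> illegal
(0,3): no bracket -> illegal
(0,4): no bracket -> illegal
(0,5): no bracket -> illegal
(1,1): flips 2 -> legal
(1,3): no bracket -> illegal
(1,4): flips 1 -> legal
(2,1): no bracket -> illegal
(2,5): no bracket -> illegal
(3,1): flips 2 -> legal
(3,5): no bracket -> illegal
(4,1): no bracket -> illegal
(4,2): no bracket -> illegal
(4,3): no bracket -> illegal
W mobility = 4

Answer: B=4 W=4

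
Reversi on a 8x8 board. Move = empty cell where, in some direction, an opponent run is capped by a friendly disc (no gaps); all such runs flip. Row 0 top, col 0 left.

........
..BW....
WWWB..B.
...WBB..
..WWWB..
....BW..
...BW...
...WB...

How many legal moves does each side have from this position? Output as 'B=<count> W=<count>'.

Answer: B=10 W=12

Derivation:
-- B to move --
(0,2): no bracket -> illegal
(0,3): flips 1 -> legal
(0,4): no bracket -> illegal
(1,0): no bracket -> illegal
(1,1): no bracket -> illegal
(1,4): flips 1 -> legal
(2,4): no bracket -> illegal
(3,0): flips 1 -> legal
(3,1): no bracket -> illegal
(3,2): flips 3 -> legal
(4,1): flips 3 -> legal
(4,6): no bracket -> illegal
(5,1): no bracket -> illegal
(5,2): flips 1 -> legal
(5,3): flips 3 -> legal
(5,6): flips 1 -> legal
(6,2): no bracket -> illegal
(6,5): flips 2 -> legal
(6,6): no bracket -> illegal
(7,2): flips 1 -> legal
(7,5): no bracket -> illegal
B mobility = 10
-- W to move --
(0,1): no bracket -> illegal
(0,2): flips 1 -> legal
(0,3): flips 1 -> legal
(1,1): flips 1 -> legal
(1,4): no bracket -> illegal
(1,5): no bracket -> illegal
(1,6): no bracket -> illegal
(1,7): flips 2 -> legal
(2,4): flips 2 -> legal
(2,5): flips 3 -> legal
(2,7): no bracket -> illegal
(3,2): no bracket -> illegal
(3,6): flips 2 -> legal
(3,7): no bracket -> illegal
(4,6): flips 1 -> legal
(5,2): no bracket -> illegal
(5,3): flips 2 -> legal
(5,6): no bracket -> illegal
(6,2): flips 1 -> legal
(6,5): flips 1 -> legal
(7,2): no bracket -> illegal
(7,5): flips 1 -> legal
W mobility = 12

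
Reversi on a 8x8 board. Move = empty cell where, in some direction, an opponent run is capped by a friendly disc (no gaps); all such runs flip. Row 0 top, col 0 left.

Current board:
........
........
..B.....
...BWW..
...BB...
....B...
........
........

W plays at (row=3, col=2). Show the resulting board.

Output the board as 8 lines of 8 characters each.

Place W at (3,2); scan 8 dirs for brackets.
Dir NW: first cell '.' (not opp) -> no flip
Dir N: opp run (2,2), next='.' -> no flip
Dir NE: first cell '.' (not opp) -> no flip
Dir W: first cell '.' (not opp) -> no flip
Dir E: opp run (3,3) capped by W -> flip
Dir SW: first cell '.' (not opp) -> no flip
Dir S: first cell '.' (not opp) -> no flip
Dir SE: opp run (4,3) (5,4), next='.' -> no flip
All flips: (3,3)

Answer: ........
........
..B.....
..WWWW..
...BB...
....B...
........
........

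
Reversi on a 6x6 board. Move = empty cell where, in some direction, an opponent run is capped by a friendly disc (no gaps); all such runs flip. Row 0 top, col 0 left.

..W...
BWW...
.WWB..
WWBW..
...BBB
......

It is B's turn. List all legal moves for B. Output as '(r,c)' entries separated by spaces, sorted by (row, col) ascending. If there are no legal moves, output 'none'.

(0,0): flips 3 -> legal
(0,1): flips 1 -> legal
(0,3): no bracket -> illegal
(1,3): flips 2 -> legal
(2,0): flips 2 -> legal
(2,4): no bracket -> illegal
(3,4): flips 1 -> legal
(4,0): no bracket -> illegal
(4,1): no bracket -> illegal
(4,2): no bracket -> illegal

Answer: (0,0) (0,1) (1,3) (2,0) (3,4)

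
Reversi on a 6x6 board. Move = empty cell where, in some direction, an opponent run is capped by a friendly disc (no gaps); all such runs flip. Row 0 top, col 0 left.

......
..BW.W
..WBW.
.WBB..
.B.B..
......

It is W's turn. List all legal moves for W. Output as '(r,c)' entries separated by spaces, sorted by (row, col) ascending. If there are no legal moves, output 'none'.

Answer: (0,2) (1,1) (3,4) (4,2) (4,4) (5,1) (5,3)

Derivation:
(0,1): no bracket -> illegal
(0,2): flips 1 -> legal
(0,3): no bracket -> illegal
(1,1): flips 1 -> legal
(1,4): no bracket -> illegal
(2,1): no bracket -> illegal
(3,0): no bracket -> illegal
(3,4): flips 2 -> legal
(4,0): no bracket -> illegal
(4,2): flips 2 -> legal
(4,4): flips 1 -> legal
(5,0): no bracket -> illegal
(5,1): flips 1 -> legal
(5,2): no bracket -> illegal
(5,3): flips 3 -> legal
(5,4): no bracket -> illegal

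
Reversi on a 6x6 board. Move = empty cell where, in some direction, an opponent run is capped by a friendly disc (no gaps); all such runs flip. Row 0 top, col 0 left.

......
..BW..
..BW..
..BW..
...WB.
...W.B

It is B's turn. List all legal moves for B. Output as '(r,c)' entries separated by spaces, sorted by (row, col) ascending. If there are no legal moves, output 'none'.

Answer: (0,4) (1,4) (2,4) (3,4) (4,2) (5,4)

Derivation:
(0,2): no bracket -> illegal
(0,3): no bracket -> illegal
(0,4): flips 1 -> legal
(1,4): flips 2 -> legal
(2,4): flips 1 -> legal
(3,4): flips 2 -> legal
(4,2): flips 1 -> legal
(5,2): no bracket -> illegal
(5,4): flips 1 -> legal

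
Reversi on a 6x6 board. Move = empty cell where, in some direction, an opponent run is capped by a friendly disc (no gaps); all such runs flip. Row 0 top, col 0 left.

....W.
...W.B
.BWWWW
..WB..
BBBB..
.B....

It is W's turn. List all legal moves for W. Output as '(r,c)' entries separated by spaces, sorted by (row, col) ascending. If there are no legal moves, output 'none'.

(0,5): flips 1 -> legal
(1,0): flips 1 -> legal
(1,1): no bracket -> illegal
(1,2): no bracket -> illegal
(1,4): no bracket -> illegal
(2,0): flips 1 -> legal
(3,0): no bracket -> illegal
(3,1): no bracket -> illegal
(3,4): flips 1 -> legal
(4,4): flips 1 -> legal
(5,0): flips 1 -> legal
(5,2): flips 1 -> legal
(5,3): flips 2 -> legal
(5,4): flips 1 -> legal

Answer: (0,5) (1,0) (2,0) (3,4) (4,4) (5,0) (5,2) (5,3) (5,4)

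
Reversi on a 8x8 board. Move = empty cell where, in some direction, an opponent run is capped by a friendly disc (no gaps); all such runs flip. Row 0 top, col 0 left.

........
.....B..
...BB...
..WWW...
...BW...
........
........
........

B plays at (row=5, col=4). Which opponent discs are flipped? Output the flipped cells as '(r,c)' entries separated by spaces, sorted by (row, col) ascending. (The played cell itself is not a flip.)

Answer: (3,4) (4,4)

Derivation:
Dir NW: first cell 'B' (not opp) -> no flip
Dir N: opp run (4,4) (3,4) capped by B -> flip
Dir NE: first cell '.' (not opp) -> no flip
Dir W: first cell '.' (not opp) -> no flip
Dir E: first cell '.' (not opp) -> no flip
Dir SW: first cell '.' (not opp) -> no flip
Dir S: first cell '.' (not opp) -> no flip
Dir SE: first cell '.' (not opp) -> no flip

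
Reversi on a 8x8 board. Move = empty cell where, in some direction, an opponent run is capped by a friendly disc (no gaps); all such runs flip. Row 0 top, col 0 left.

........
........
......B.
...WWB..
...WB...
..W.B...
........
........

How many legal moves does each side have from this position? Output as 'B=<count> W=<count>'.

-- B to move --
(2,2): flips 1 -> legal
(2,3): no bracket -> illegal
(2,4): flips 1 -> legal
(2,5): no bracket -> illegal
(3,2): flips 3 -> legal
(4,1): no bracket -> illegal
(4,2): flips 1 -> legal
(4,5): no bracket -> illegal
(5,1): no bracket -> illegal
(5,3): no bracket -> illegal
(6,1): no bracket -> illegal
(6,2): no bracket -> illegal
(6,3): no bracket -> illegal
B mobility = 4
-- W to move --
(1,5): no bracket -> illegal
(1,6): no bracket -> illegal
(1,7): no bracket -> illegal
(2,4): no bracket -> illegal
(2,5): no bracket -> illegal
(2,7): no bracket -> illegal
(3,6): flips 1 -> legal
(3,7): no bracket -> illegal
(4,5): flips 1 -> legal
(4,6): no bracket -> illegal
(5,3): no bracket -> illegal
(5,5): flips 1 -> legal
(6,3): no bracket -> illegal
(6,4): flips 2 -> legal
(6,5): flips 1 -> legal
W mobility = 5

Answer: B=4 W=5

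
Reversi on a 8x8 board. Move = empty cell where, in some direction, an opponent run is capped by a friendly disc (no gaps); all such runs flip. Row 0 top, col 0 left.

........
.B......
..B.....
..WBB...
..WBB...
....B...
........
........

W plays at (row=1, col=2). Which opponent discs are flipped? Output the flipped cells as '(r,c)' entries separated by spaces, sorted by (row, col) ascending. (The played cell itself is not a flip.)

Answer: (2,2)

Derivation:
Dir NW: first cell '.' (not opp) -> no flip
Dir N: first cell '.' (not opp) -> no flip
Dir NE: first cell '.' (not opp) -> no flip
Dir W: opp run (1,1), next='.' -> no flip
Dir E: first cell '.' (not opp) -> no flip
Dir SW: first cell '.' (not opp) -> no flip
Dir S: opp run (2,2) capped by W -> flip
Dir SE: first cell '.' (not opp) -> no flip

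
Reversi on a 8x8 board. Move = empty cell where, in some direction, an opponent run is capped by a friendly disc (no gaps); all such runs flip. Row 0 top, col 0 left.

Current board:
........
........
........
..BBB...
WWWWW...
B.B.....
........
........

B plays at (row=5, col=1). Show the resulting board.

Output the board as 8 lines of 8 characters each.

Answer: ........
........
........
..BBB...
WWBWW...
BBB.....
........
........

Derivation:
Place B at (5,1); scan 8 dirs for brackets.
Dir NW: opp run (4,0), next=edge -> no flip
Dir N: opp run (4,1), next='.' -> no flip
Dir NE: opp run (4,2) capped by B -> flip
Dir W: first cell 'B' (not opp) -> no flip
Dir E: first cell 'B' (not opp) -> no flip
Dir SW: first cell '.' (not opp) -> no flip
Dir S: first cell '.' (not opp) -> no flip
Dir SE: first cell '.' (not opp) -> no flip
All flips: (4,2)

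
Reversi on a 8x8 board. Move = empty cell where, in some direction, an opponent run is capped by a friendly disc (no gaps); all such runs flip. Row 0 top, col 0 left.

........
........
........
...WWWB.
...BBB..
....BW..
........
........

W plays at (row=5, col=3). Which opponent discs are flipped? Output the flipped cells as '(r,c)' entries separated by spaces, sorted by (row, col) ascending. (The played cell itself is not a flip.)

Answer: (4,3) (4,4) (5,4)

Derivation:
Dir NW: first cell '.' (not opp) -> no flip
Dir N: opp run (4,3) capped by W -> flip
Dir NE: opp run (4,4) capped by W -> flip
Dir W: first cell '.' (not opp) -> no flip
Dir E: opp run (5,4) capped by W -> flip
Dir SW: first cell '.' (not opp) -> no flip
Dir S: first cell '.' (not opp) -> no flip
Dir SE: first cell '.' (not opp) -> no flip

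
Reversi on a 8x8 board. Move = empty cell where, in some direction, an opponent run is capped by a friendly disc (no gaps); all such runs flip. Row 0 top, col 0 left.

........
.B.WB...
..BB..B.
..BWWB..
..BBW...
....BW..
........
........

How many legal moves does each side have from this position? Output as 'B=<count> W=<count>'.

Answer: B=9 W=11

Derivation:
-- B to move --
(0,2): no bracket -> illegal
(0,3): flips 1 -> legal
(0,4): flips 1 -> legal
(1,2): flips 1 -> legal
(2,4): flips 3 -> legal
(2,5): flips 1 -> legal
(4,5): flips 2 -> legal
(4,6): no bracket -> illegal
(5,3): flips 1 -> legal
(5,6): flips 1 -> legal
(6,4): no bracket -> illegal
(6,5): no bracket -> illegal
(6,6): flips 3 -> legal
B mobility = 9
-- W to move --
(0,0): flips 2 -> legal
(0,1): no bracket -> illegal
(0,2): no bracket -> illegal
(0,3): no bracket -> illegal
(0,4): no bracket -> illegal
(0,5): no bracket -> illegal
(1,0): no bracket -> illegal
(1,2): flips 1 -> legal
(1,5): flips 1 -> legal
(1,6): no bracket -> illegal
(1,7): flips 2 -> legal
(2,0): no bracket -> illegal
(2,1): no bracket -> illegal
(2,4): no bracket -> illegal
(2,5): no bracket -> illegal
(2,7): no bracket -> illegal
(3,1): flips 2 -> legal
(3,6): flips 1 -> legal
(3,7): no bracket -> illegal
(4,1): flips 2 -> legal
(4,5): no bracket -> illegal
(4,6): no bracket -> illegal
(5,1): flips 1 -> legal
(5,2): flips 1 -> legal
(5,3): flips 2 -> legal
(6,3): no bracket -> illegal
(6,4): flips 1 -> legal
(6,5): no bracket -> illegal
W mobility = 11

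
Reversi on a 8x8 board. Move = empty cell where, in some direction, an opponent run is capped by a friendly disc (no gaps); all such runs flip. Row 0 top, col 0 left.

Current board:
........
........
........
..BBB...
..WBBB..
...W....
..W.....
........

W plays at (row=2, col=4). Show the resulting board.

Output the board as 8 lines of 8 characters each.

Place W at (2,4); scan 8 dirs for brackets.
Dir NW: first cell '.' (not opp) -> no flip
Dir N: first cell '.' (not opp) -> no flip
Dir NE: first cell '.' (not opp) -> no flip
Dir W: first cell '.' (not opp) -> no flip
Dir E: first cell '.' (not opp) -> no flip
Dir SW: opp run (3,3) capped by W -> flip
Dir S: opp run (3,4) (4,4), next='.' -> no flip
Dir SE: first cell '.' (not opp) -> no flip
All flips: (3,3)

Answer: ........
........
....W...
..BWB...
..WBBB..
...W....
..W.....
........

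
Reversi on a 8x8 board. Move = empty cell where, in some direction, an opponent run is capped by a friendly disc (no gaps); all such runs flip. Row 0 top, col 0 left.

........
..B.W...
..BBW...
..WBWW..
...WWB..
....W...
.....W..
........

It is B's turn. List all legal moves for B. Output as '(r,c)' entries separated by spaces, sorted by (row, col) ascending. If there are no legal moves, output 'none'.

(0,3): no bracket -> illegal
(0,4): no bracket -> illegal
(0,5): flips 1 -> legal
(1,3): no bracket -> illegal
(1,5): flips 1 -> legal
(2,1): no bracket -> illegal
(2,5): flips 2 -> legal
(2,6): no bracket -> illegal
(3,1): flips 1 -> legal
(3,6): flips 2 -> legal
(4,1): flips 1 -> legal
(4,2): flips 3 -> legal
(4,6): no bracket -> illegal
(5,2): no bracket -> illegal
(5,3): flips 1 -> legal
(5,5): flips 1 -> legal
(5,6): no bracket -> illegal
(6,3): flips 1 -> legal
(6,4): no bracket -> illegal
(6,6): no bracket -> illegal
(7,4): no bracket -> illegal
(7,5): no bracket -> illegal
(7,6): no bracket -> illegal

Answer: (0,5) (1,5) (2,5) (3,1) (3,6) (4,1) (4,2) (5,3) (5,5) (6,3)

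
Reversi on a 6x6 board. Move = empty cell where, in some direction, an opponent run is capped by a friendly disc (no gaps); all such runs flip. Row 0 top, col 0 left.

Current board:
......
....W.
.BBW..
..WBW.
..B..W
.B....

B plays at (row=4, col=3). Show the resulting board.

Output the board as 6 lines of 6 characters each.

Place B at (4,3); scan 8 dirs for brackets.
Dir NW: opp run (3,2) capped by B -> flip
Dir N: first cell 'B' (not opp) -> no flip
Dir NE: opp run (3,4), next='.' -> no flip
Dir W: first cell 'B' (not opp) -> no flip
Dir E: first cell '.' (not opp) -> no flip
Dir SW: first cell '.' (not opp) -> no flip
Dir S: first cell '.' (not opp) -> no flip
Dir SE: first cell '.' (not opp) -> no flip
All flips: (3,2)

Answer: ......
....W.
.BBW..
..BBW.
..BB.W
.B....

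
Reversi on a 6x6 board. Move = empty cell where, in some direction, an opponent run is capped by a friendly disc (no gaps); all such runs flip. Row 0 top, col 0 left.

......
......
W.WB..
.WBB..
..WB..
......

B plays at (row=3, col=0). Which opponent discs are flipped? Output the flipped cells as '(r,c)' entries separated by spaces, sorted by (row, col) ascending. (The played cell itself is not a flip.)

Dir NW: edge -> no flip
Dir N: opp run (2,0), next='.' -> no flip
Dir NE: first cell '.' (not opp) -> no flip
Dir W: edge -> no flip
Dir E: opp run (3,1) capped by B -> flip
Dir SW: edge -> no flip
Dir S: first cell '.' (not opp) -> no flip
Dir SE: first cell '.' (not opp) -> no flip

Answer: (3,1)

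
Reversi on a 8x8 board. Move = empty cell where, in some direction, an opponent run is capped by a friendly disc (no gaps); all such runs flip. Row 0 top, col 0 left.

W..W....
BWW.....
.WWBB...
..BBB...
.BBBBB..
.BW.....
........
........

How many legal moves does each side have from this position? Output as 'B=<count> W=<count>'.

-- B to move --
(0,1): flips 1 -> legal
(0,2): flips 2 -> legal
(0,4): no bracket -> illegal
(1,3): flips 2 -> legal
(1,4): no bracket -> illegal
(2,0): flips 2 -> legal
(3,0): no bracket -> illegal
(3,1): no bracket -> illegal
(5,3): flips 1 -> legal
(6,1): flips 1 -> legal
(6,2): flips 1 -> legal
(6,3): flips 1 -> legal
B mobility = 8
-- W to move --
(0,1): no bracket -> illegal
(1,3): no bracket -> illegal
(1,4): no bracket -> illegal
(1,5): no bracket -> illegal
(2,0): flips 1 -> legal
(2,5): flips 4 -> legal
(3,0): flips 1 -> legal
(3,1): no bracket -> illegal
(3,5): no bracket -> illegal
(3,6): no bracket -> illegal
(4,0): no bracket -> illegal
(4,6): no bracket -> illegal
(5,0): flips 1 -> legal
(5,3): no bracket -> illegal
(5,4): flips 2 -> legal
(5,5): flips 2 -> legal
(5,6): flips 3 -> legal
(6,0): no bracket -> illegal
(6,1): no bracket -> illegal
(6,2): no bracket -> illegal
W mobility = 7

Answer: B=8 W=7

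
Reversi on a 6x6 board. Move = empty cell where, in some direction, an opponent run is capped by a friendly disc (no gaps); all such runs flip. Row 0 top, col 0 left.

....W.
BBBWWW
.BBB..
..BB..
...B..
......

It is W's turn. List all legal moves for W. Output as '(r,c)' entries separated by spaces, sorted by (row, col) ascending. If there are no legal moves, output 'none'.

(0,0): no bracket -> illegal
(0,1): no bracket -> illegal
(0,2): no bracket -> illegal
(0,3): no bracket -> illegal
(2,0): no bracket -> illegal
(2,4): no bracket -> illegal
(3,0): no bracket -> illegal
(3,1): flips 1 -> legal
(3,4): no bracket -> illegal
(4,1): flips 2 -> legal
(4,2): no bracket -> illegal
(4,4): no bracket -> illegal
(5,2): no bracket -> illegal
(5,3): flips 3 -> legal
(5,4): no bracket -> illegal

Answer: (3,1) (4,1) (5,3)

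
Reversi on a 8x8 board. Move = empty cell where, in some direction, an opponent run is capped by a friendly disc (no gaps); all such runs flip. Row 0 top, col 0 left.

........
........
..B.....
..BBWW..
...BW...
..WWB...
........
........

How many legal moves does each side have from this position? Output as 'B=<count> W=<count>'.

-- B to move --
(2,3): no bracket -> illegal
(2,4): flips 2 -> legal
(2,5): flips 1 -> legal
(2,6): no bracket -> illegal
(3,6): flips 2 -> legal
(4,1): no bracket -> illegal
(4,2): no bracket -> illegal
(4,5): flips 1 -> legal
(4,6): no bracket -> illegal
(5,1): flips 2 -> legal
(5,5): flips 1 -> legal
(6,1): flips 1 -> legal
(6,2): no bracket -> illegal
(6,3): flips 1 -> legal
(6,4): no bracket -> illegal
B mobility = 8
-- W to move --
(1,1): flips 2 -> legal
(1,2): no bracket -> illegal
(1,3): no bracket -> illegal
(2,1): no bracket -> illegal
(2,3): flips 2 -> legal
(2,4): no bracket -> illegal
(3,1): flips 2 -> legal
(4,1): no bracket -> illegal
(4,2): flips 1 -> legal
(4,5): no bracket -> illegal
(5,5): flips 1 -> legal
(6,3): no bracket -> illegal
(6,4): flips 1 -> legal
(6,5): no bracket -> illegal
W mobility = 6

Answer: B=8 W=6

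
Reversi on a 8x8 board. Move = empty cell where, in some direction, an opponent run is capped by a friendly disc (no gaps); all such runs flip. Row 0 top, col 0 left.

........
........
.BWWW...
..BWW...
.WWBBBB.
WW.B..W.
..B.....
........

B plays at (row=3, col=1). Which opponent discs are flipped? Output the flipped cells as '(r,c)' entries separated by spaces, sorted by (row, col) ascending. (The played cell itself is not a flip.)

Answer: (4,2)

Derivation:
Dir NW: first cell '.' (not opp) -> no flip
Dir N: first cell 'B' (not opp) -> no flip
Dir NE: opp run (2,2), next='.' -> no flip
Dir W: first cell '.' (not opp) -> no flip
Dir E: first cell 'B' (not opp) -> no flip
Dir SW: first cell '.' (not opp) -> no flip
Dir S: opp run (4,1) (5,1), next='.' -> no flip
Dir SE: opp run (4,2) capped by B -> flip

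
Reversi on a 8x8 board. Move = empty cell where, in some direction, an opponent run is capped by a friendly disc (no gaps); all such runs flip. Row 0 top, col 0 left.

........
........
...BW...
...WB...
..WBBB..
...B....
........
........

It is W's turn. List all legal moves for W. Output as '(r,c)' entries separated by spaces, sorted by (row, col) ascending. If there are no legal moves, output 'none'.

Answer: (1,3) (2,2) (3,5) (4,6) (5,4) (5,5) (6,3) (6,4)

Derivation:
(1,2): no bracket -> illegal
(1,3): flips 1 -> legal
(1,4): no bracket -> illegal
(2,2): flips 1 -> legal
(2,5): no bracket -> illegal
(3,2): no bracket -> illegal
(3,5): flips 1 -> legal
(3,6): no bracket -> illegal
(4,6): flips 3 -> legal
(5,2): no bracket -> illegal
(5,4): flips 2 -> legal
(5,5): flips 1 -> legal
(5,6): no bracket -> illegal
(6,2): no bracket -> illegal
(6,3): flips 2 -> legal
(6,4): flips 1 -> legal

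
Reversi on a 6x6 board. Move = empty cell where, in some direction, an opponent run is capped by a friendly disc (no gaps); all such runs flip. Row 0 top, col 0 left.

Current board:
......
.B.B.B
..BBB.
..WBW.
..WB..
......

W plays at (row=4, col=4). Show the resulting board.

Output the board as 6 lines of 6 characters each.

Place W at (4,4); scan 8 dirs for brackets.
Dir NW: opp run (3,3) (2,2) (1,1), next='.' -> no flip
Dir N: first cell 'W' (not opp) -> no flip
Dir NE: first cell '.' (not opp) -> no flip
Dir W: opp run (4,3) capped by W -> flip
Dir E: first cell '.' (not opp) -> no flip
Dir SW: first cell '.' (not opp) -> no flip
Dir S: first cell '.' (not opp) -> no flip
Dir SE: first cell '.' (not opp) -> no flip
All flips: (4,3)

Answer: ......
.B.B.B
..BBB.
..WBW.
..WWW.
......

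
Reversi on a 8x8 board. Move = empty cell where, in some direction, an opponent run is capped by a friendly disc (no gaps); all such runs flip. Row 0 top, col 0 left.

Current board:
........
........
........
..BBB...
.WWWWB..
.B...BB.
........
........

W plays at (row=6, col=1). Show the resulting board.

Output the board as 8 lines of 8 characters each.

Answer: ........
........
........
..BBB...
.WWWWB..
.W...BB.
.W......
........

Derivation:
Place W at (6,1); scan 8 dirs for brackets.
Dir NW: first cell '.' (not opp) -> no flip
Dir N: opp run (5,1) capped by W -> flip
Dir NE: first cell '.' (not opp) -> no flip
Dir W: first cell '.' (not opp) -> no flip
Dir E: first cell '.' (not opp) -> no flip
Dir SW: first cell '.' (not opp) -> no flip
Dir S: first cell '.' (not opp) -> no flip
Dir SE: first cell '.' (not opp) -> no flip
All flips: (5,1)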